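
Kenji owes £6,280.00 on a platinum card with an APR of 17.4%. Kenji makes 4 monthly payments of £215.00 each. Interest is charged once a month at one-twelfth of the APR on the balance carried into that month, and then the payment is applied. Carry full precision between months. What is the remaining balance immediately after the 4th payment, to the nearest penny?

Monthly rate r = 17.4%/12 = 1.45% = 0.0145.
Each month: B ← B·(1+r) − £215.00.
Month 1: interest £91.06; balance after payment £6,156.06.
Month 2: interest £89.26; balance after payment £6,030.32.
Month 3: interest £87.44; balance after payment £5,902.76.
Month 4: interest £85.59; balance after payment £5,773.35.

£5,773.35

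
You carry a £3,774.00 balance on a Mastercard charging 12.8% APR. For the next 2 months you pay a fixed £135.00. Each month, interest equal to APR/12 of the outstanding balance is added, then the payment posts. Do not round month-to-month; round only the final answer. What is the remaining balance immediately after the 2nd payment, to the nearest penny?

Monthly rate r = 12.8%/12 = 1.06667% = 0.0106667.
Each month: B ← B·(1+r) − £135.00.
Month 1: interest £40.26; balance after payment £3,679.26.
Month 2: interest £39.25; balance after payment £3,583.50.

£3,583.50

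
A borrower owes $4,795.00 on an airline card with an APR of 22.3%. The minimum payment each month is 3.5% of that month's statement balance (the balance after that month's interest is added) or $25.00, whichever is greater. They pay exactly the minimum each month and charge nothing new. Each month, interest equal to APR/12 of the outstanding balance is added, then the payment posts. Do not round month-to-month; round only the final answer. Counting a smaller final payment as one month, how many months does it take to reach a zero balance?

152 months

Monthly rate r = 22.3%/12 = 1.85833% = 0.0185833.
While 3.5% of the post-interest balance exceeds $25.00, each month B ← (B·(1+r))·(1 − 0.035), i.e. B shrinks by the factor (1+r)·0.965 = 0.98293.
This holds for months 1–112. Entering month 113 the balance is $697.37; 3.5% of the post-interest balance is now below $25.00, so the flat $25.00 minimum applies from here.
From month 113 a fixed $25.00 at rate r clears $697.37 in 40 more payments. Total: 112 + 40 = 152 months.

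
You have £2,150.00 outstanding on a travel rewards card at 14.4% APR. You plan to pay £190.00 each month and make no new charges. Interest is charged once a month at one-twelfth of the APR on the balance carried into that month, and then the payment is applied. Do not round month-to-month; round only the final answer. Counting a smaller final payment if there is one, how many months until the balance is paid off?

13 payments

Monthly rate r = 14.4%/12 = 1.2% = 0.012.
Recurrence: B ← B·(1+r) − £190.00.
Month 1: interest £25.80; balance after payment £1,985.80.
Month 2: interest £23.83; balance after payment £1,819.63.
Closed form: n = −ln(1 − rB₀/P)/ln(1+r) = −ln(0.86421)/ln(1.012) ≈ 12.234, so the balance reaches zero during payment 13.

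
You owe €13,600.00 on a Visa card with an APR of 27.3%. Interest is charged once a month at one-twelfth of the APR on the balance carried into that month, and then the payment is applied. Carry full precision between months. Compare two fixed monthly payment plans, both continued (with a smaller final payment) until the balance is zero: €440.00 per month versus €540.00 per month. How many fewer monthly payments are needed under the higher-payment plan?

Monthly rate r = 27.3%/12 = 2.275% = 0.02275.
At €440.00/mo: n = ⌈−ln(1 − rB₀/P)/ln(1+r)⌉ = 54 payments (last €438.09); total interest = total paid − €13,600.00 = €10,158.09.
At €540.00/mo: 38 payments (last €446.57); total interest €6,826.57.
Payments saved = 54 − 38 = 16.

16 fewer payments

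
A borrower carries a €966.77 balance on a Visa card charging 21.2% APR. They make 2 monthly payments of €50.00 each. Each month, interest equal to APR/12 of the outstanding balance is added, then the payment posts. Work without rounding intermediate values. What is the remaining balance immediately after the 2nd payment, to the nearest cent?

Monthly rate r = 21.2%/12 = 1.76667% = 0.0176667.
Each month: B ← B·(1+r) − €50.00.
Month 1: interest €17.08; balance after payment €933.85.
Month 2: interest €16.50; balance after payment €900.35.

€900.35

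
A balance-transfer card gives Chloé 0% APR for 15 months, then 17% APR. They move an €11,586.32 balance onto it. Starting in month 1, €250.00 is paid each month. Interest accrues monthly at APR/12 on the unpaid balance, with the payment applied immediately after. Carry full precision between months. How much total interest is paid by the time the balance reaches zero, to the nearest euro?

Promo months 1–15 at r₀ = 0%/12 = 0; months 16+ at r₁ = 17%/12 = 0.0141667.
After month 15 (no interest yet): B = €11,586.32 − 15·€250.00 = €7,836.32.
Then at r₁ with €250.00/mo: n₂ = −ln(1 − r₁·B/P)/ln(1+r₁) ≈ 41.73 → 42 more payments.
Total paid = 56·€250.00 + €184.00 = €14,184.00; interest = €14,184.00 − €11,586.32 = €2,597.68.

€2,598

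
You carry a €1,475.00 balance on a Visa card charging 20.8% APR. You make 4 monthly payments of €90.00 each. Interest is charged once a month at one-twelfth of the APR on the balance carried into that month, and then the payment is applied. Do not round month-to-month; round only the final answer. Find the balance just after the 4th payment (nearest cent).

Monthly rate r = 20.8%/12 = 1.73333% = 0.0173333.
Each month: B ← B·(1+r) − €90.00.
Month 1: interest €25.57; balance after payment €1,410.57.
Month 2: interest €24.45; balance after payment €1,345.02.
Month 3: interest €23.31; balance after payment €1,278.33.
Month 4: interest €22.16; balance after payment €1,210.49.

€1,210.49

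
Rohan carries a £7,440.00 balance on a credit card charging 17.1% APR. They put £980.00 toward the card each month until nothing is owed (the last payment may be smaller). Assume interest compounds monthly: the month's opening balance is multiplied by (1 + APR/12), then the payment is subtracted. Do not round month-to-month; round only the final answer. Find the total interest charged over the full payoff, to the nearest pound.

Monthly rate r = 17.1%/12 = 1.425% = 0.01425.
Payoff takes n = ⌈−ln(1 − rB₀/P)/ln(1+r)⌉ = ⌈8.092⌉ = 9 payments; the last is £90.60.
Total paid = 8·£980.00 + £90.60 = £7,930.60.
Total interest = total paid − principal = £7,930.60 − £7,440.00 = £490.60.

£491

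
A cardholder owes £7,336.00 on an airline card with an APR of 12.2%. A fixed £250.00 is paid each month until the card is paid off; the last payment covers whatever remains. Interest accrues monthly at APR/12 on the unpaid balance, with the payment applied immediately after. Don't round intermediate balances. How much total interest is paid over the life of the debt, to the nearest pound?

Monthly rate r = 12.2%/12 = 1.01667% = 0.0101667.
Payoff takes n = ⌈−ln(1 − rB₀/P)/ln(1+r)⌉ = ⌈35.025⌉ = 36 payments; the last is £6.37.
Total paid = 35·£250.00 + £6.37 = £8,756.37.
Total interest = total paid − principal = £8,756.37 − £7,336.00 = £1,420.37.

£1,420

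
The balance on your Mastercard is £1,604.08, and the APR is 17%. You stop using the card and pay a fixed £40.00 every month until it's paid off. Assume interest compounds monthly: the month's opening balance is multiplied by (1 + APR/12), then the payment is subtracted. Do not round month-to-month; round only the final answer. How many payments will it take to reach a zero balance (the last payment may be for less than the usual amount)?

Monthly rate r = 17%/12 = 1.41667% = 0.0141667.
Recurrence: B ← B·(1+r) − £40.00.
Month 1: interest £22.72; balance after payment £1,586.80.
Month 2: interest £22.48; balance after payment £1,569.28.
Closed form: n = −ln(1 − rB₀/P)/ln(1+r) = −ln(0.43189)/ln(1.01417) ≈ 59.684, so the balance reaches zero during payment 60.

60 payments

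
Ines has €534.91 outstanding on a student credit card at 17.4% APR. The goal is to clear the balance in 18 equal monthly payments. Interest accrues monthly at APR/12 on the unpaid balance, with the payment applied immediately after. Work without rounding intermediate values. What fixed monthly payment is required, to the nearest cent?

€33.98

Monthly rate r = 17.4%/12 = 1.45% = 0.0145.
Level-payment amortization: P = B₀·r / (1 − (1+r)^(−n)) = 534.91·0.0145 / (1 − 1.0145^(−18)).
Denominator 1 − (1+r)^(−18) = 0.228274101.
P = 7.75619 / 0.228274101 ≈ 33.98.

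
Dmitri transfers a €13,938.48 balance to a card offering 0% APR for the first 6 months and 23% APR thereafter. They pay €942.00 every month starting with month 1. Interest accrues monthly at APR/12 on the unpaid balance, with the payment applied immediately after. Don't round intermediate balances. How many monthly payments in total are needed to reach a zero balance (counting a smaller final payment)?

Promo months 1–6 at r₀ = 0%/12 = 0; months 7+ at r₁ = 23%/12 = 0.0191667.
After month 6 (no interest yet): B = €13,938.48 − 6·€942.00 = €8,286.48.
Then at r₁ with €942.00/mo: n₂ = −ln(1 − r₁·B/P)/ln(1+r₁) ≈ 9.73 → 10 more payments.

16 months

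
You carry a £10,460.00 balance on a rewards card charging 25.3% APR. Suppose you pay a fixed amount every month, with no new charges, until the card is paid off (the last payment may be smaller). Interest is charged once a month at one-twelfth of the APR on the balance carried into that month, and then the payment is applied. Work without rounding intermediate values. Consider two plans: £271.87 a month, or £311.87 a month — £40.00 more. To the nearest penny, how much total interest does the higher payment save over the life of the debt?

£3,364.26

Monthly rate r = 25.3%/12 = 2.10833% = 0.0210833.
At £271.87/mo: n = ⌈−ln(1 − rB₀/P)/ln(1+r)⌉ = 80 payments (last £242.87); total interest = total paid − £10,460.00 = £11,260.60.
At £311.87/mo: 59 payments (last £267.88); total interest £7,896.34.
Interest saved = £11,260.60 − £7,896.34 = £3,364.26.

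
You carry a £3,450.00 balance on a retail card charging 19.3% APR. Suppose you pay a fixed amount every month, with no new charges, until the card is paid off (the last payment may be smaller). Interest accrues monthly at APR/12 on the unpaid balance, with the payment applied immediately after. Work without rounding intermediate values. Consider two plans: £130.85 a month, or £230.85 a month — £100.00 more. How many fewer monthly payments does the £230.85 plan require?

Monthly rate r = 19.3%/12 = 1.60833% = 0.0160833.
At £130.85/mo: n = ⌈−ln(1 − rB₀/P)/ln(1+r)⌉ = 35 payments (last £76.19); total interest = total paid − £3,450.00 = £1,075.09.
At £230.85/mo: 18 payments (last £53.45); total interest £527.90.
Payments saved = 35 − 18 = 17.

17 fewer payments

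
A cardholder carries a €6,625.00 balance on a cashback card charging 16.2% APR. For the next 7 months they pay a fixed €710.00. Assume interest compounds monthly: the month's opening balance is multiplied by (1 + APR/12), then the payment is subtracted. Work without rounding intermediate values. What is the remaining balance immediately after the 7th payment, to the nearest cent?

Monthly rate r = 16.2%/12 = 1.35% = 0.0135.
Each month: B ← B·(1+r) − €710.00.
Month 1: interest €89.44; balance after payment €6,004.44.
Month 2: interest €81.06; balance after payment €5,375.50.
Month 3: interest €72.57; balance after payment €4,738.07.
Month 4: interest €63.96; balance after payment €4,092.03.
Month 5: interest €55.24; balance after payment €3,437.27.
Month 6: interest €46.40; balance after payment €2,773.68.
Month 7: interest €37.44; balance after payment €2,101.12.

€2,101.12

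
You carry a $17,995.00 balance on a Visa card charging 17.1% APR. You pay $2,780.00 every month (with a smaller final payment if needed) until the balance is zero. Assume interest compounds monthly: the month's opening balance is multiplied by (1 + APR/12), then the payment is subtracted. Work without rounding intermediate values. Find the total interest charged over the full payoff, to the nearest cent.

$1,021.63

Monthly rate r = 17.1%/12 = 1.425% = 0.01425.
Payoff takes n = ⌈−ln(1 − rB₀/P)/ln(1+r)⌉ = ⌈6.840⌉ = 7 payments; the last is $2,336.63.
Total paid = 6·$2,780.00 + $2,336.63 = $19,016.63.
Total interest = total paid − principal = $19,016.63 − $17,995.00 = $1,021.63.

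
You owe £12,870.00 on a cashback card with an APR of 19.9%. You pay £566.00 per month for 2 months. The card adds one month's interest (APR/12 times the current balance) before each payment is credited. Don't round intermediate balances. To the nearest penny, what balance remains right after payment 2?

£12,159.01

Monthly rate r = 19.9%/12 = 1.65833% = 0.0165833.
Each month: B ← B·(1+r) − £566.00.
Month 1: interest £213.43; balance after payment £12,517.43.
Month 2: interest £207.58; balance after payment £12,159.01.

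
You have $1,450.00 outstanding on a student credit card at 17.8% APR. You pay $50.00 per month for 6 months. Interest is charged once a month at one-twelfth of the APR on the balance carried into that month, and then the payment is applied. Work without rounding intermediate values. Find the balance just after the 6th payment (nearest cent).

$1,272.58

Monthly rate r = 17.8%/12 = 1.48333% = 0.0148333.
Each month: B ← B·(1+r) − $50.00.
Month 1: interest $21.51; balance after payment $1,421.51.
Month 2: interest $21.09; balance after payment $1,392.59.
Month 3: interest $20.66; balance after payment $1,363.25.
Month 4: interest $20.22; balance after payment $1,333.47.
Month 5: interest $19.78; balance after payment $1,303.25.
Month 6: interest $19.33; balance after payment $1,272.58.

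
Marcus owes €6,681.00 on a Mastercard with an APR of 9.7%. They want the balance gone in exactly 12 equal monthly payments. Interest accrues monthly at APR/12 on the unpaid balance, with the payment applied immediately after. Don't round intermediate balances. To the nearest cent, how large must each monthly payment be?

Monthly rate r = 9.7%/12 = 0.808333% = 0.00808333.
Level-payment amortization: P = B₀·r / (1 − (1+r)^(−n)) = 6681.00·0.00808333 / (1 − 1.00808^(−12)).
Denominator 1 − (1+r)^(−12) = 0.0920900309.
P = 54.0047 / 0.0920900309 ≈ 586.43.

€586.43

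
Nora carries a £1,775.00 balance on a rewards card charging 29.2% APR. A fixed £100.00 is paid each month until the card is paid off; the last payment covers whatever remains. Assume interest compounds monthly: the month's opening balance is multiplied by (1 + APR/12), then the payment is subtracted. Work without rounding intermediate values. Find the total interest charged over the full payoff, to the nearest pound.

£577

Monthly rate r = 29.2%/12 = 2.43333% = 0.0243333.
Payoff takes n = ⌈−ln(1 − rB₀/P)/ln(1+r)⌉ = ⌈23.521⌉ = 24 payments; the last is £52.38.
Total paid = 23·£100.00 + £52.38 = £2,352.38.
Total interest = total paid − principal = £2,352.38 − £1,775.00 = £577.38.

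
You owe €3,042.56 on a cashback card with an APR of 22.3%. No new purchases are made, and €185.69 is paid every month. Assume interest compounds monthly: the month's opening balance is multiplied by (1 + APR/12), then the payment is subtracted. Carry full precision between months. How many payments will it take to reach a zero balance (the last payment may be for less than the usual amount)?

Monthly rate r = 22.3%/12 = 1.85833% = 0.0185833.
Recurrence: B ← B·(1+r) − €185.69.
Month 1: interest €56.54; balance after payment €2,913.41.
Month 2: interest €54.14; balance after payment €2,781.86.
Closed form: n = −ln(1 − rB₀/P)/ln(1+r) = −ln(0.69551)/ln(1.01858) ≈ 19.721, so the balance reaches zero during payment 20.

20 months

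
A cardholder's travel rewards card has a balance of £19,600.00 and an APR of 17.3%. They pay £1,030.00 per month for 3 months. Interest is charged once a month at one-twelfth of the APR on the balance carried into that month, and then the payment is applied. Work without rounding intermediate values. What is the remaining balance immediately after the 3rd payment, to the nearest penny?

Monthly rate r = 17.3%/12 = 1.44167% = 0.0144167.
Each month: B ← B·(1+r) − £1,030.00.
Month 1: interest £282.57; balance after payment £18,852.57.
Month 2: interest £271.79; balance after payment £18,094.36.
Month 3: interest £260.86; balance after payment £17,325.22.

£17,325.22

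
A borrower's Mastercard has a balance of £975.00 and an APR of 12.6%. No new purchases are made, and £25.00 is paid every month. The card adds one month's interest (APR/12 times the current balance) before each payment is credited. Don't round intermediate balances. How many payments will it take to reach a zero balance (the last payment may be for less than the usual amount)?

Monthly rate r = 12.6%/12 = 1.05% = 0.0105.
Recurrence: B ← B·(1+r) − £25.00.
Month 1: interest £10.24; balance after payment £960.24.
Month 2: interest £10.08; balance after payment £945.32.
Closed form: n = −ln(1 − rB₀/P)/ln(1+r) = −ln(0.5905)/ln(1.0105) ≈ 50.433, so the balance reaches zero during payment 51.

51 payments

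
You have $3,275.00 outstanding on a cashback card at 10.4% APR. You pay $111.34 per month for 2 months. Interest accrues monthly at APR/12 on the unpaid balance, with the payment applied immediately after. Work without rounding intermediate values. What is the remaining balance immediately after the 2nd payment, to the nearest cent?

Monthly rate r = 10.4%/12 = 0.866667% = 0.00866667.
Each month: B ← B·(1+r) − $111.34.
Month 1: interest $28.38; balance after payment $3,192.04.
Month 2: interest $27.66; balance after payment $3,108.37.

$3,108.37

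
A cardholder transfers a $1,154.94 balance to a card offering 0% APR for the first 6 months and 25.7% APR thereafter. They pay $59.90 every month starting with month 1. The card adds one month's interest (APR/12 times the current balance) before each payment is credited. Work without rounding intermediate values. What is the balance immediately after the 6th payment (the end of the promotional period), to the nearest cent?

$795.54

Promo months 1–6 at r₀ = 0%/12 = 0; months 7+ at r₁ = 25.7%/12 = 0.0214167.
After month 6 (no interest yet): B = $1,154.94 − 6·$59.90 = $795.54.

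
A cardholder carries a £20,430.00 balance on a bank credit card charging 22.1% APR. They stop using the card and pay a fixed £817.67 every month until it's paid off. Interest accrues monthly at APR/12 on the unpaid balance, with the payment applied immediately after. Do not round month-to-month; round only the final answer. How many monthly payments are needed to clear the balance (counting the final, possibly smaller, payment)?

34 months

Monthly rate r = 22.1%/12 = 1.84167% = 0.0184167.
Recurrence: B ← B·(1+r) − £817.67.
Month 1: interest £376.25; balance after payment £19,988.58.
Month 2: interest £368.12; balance after payment £19,539.04.
Closed form: n = −ln(1 − rB₀/P)/ln(1+r) = −ln(0.53985)/ln(1.01842) ≈ 33.781, so the balance reaches zero during payment 34.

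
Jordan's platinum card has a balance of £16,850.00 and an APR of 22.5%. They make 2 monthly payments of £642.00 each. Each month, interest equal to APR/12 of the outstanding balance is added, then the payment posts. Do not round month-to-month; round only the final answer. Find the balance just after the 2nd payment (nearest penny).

Monthly rate r = 22.5%/12 = 1.875% = 0.01875.
Each month: B ← B·(1+r) − £642.00.
Month 1: interest £315.94; balance after payment £16,523.94.
Month 2: interest £309.82; balance after payment £16,191.76.

£16,191.76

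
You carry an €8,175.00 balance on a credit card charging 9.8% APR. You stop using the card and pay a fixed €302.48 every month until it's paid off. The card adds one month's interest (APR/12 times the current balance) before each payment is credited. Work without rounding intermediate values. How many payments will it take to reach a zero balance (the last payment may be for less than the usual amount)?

31 months

Monthly rate r = 9.8%/12 = 0.816667% = 0.00816667.
Recurrence: B ← B·(1+r) − €302.48.
Month 1: interest €66.76; balance after payment €7,939.28.
Month 2: interest €64.84; balance after payment €7,701.64.
Closed form: n = −ln(1 − rB₀/P)/ln(1+r) = −ln(0.77928)/ln(1.00817) ≈ 30.661, so the balance reaches zero during payment 31.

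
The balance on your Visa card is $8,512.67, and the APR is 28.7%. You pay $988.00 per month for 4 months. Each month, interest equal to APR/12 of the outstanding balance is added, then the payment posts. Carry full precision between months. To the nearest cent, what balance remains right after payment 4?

$5,260.68

Monthly rate r = 28.7%/12 = 2.39167% = 0.0239167.
Each month: B ← B·(1+r) − $988.00.
Month 1: interest $203.59; balance after payment $7,728.26.
Month 2: interest $184.83; balance after payment $6,925.10.
Month 3: interest $165.63; balance after payment $6,102.72.
Month 4: interest $145.96; balance after payment $5,260.68.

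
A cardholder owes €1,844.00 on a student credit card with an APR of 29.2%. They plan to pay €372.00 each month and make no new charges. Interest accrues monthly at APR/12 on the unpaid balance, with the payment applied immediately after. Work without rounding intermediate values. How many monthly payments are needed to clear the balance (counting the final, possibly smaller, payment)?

Monthly rate r = 29.2%/12 = 2.43333% = 0.0243333.
Recurrence: B ← B·(1+r) − €372.00.
Month 1: interest €44.87; balance after payment €1,516.87.
Month 2: interest €36.91; balance after payment €1,181.78.
Month 3: interest €28.76; balance after payment €838.54.
Month 4: interest €20.40; balance after payment €486.94.
Month 5: interest €11.85; balance after payment €126.79.
Month 6: interest €3.09; balance after payment €0.00.

6 payments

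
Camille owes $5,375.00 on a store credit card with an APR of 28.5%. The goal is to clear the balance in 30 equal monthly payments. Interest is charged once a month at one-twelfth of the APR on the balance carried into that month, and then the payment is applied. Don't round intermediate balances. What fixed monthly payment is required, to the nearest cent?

$252.54

Monthly rate r = 28.5%/12 = 2.375% = 0.02375.
Level-payment amortization: P = B₀·r / (1 − (1+r)^(−n)) = 5375.00·0.02375 / (1 − 1.02375^(−30)).
Denominator 1 − (1+r)^(−30) = 0.505481484.
P = 127.656 / 0.505481484 ≈ 252.54.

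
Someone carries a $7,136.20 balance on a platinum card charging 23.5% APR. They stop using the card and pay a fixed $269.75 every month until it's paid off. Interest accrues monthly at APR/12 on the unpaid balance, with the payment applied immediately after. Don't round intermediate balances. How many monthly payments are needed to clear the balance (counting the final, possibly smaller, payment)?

Monthly rate r = 23.5%/12 = 1.95833% = 0.0195833.
Recurrence: B ← B·(1+r) − $269.75.
Month 1: interest $139.75; balance after payment $7,006.20.
Month 2: interest $137.20; balance after payment $6,873.66.
Closed form: n = −ln(1 − rB₀/P)/ln(1+r) = −ln(0.48193)/ln(1.01958) ≈ 37.639, so the balance reaches zero during payment 38.

38 months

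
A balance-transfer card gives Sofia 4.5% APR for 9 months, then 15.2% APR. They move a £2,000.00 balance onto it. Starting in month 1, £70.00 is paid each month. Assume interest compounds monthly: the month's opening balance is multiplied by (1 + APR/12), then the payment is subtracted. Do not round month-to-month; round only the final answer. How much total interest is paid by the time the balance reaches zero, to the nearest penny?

£293.93

Promo months 1–9 at r₀ = 4.5%/12 = 0.00375; months 10+ at r₁ = 15.2%/12 = 0.0126667.
After month 9: iterate B ← B·(1+r₀) − £70.00 for 9 months → £1,428.99.
Then at r₁ with £70.00/mo: n₂ = −ln(1 − r₁·B/P)/ln(1+r₁) ≈ 23.77 → 24 more payments.
Total paid = 32·£70.00 + £53.93 = £2,293.93; interest = £2,293.93 − £2,000.00 = £293.93.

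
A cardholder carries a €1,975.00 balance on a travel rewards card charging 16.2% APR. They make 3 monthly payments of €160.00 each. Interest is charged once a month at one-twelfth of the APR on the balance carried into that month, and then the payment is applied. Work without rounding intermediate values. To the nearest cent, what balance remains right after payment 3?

€1,569.56

Monthly rate r = 16.2%/12 = 1.35% = 0.0135.
Each month: B ← B·(1+r) − €160.00.
Month 1: interest €26.66; balance after payment €1,841.66.
Month 2: interest €24.86; balance after payment €1,706.52.
Month 3: interest €23.04; balance after payment €1,569.56.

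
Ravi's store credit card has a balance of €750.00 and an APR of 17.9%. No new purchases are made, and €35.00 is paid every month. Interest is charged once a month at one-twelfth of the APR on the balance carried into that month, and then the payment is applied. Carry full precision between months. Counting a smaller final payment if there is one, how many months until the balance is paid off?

27 payments

Monthly rate r = 17.9%/12 = 1.49167% = 0.0149167.
Recurrence: B ← B·(1+r) − €35.00.
Month 1: interest €11.19; balance after payment €726.19.
Month 2: interest €10.83; balance after payment €702.02.
Closed form: n = −ln(1 − rB₀/P)/ln(1+r) = −ln(0.68036)/ln(1.01492) ≈ 26.011, so the balance reaches zero during payment 27.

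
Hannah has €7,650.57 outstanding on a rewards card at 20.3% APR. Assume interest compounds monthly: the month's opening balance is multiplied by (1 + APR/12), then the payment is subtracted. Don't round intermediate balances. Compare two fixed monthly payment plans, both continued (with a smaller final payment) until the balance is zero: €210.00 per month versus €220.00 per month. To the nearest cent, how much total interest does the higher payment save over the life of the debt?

€353.12

Monthly rate r = 20.3%/12 = 1.69167% = 0.0169167.
At €210.00/mo: n = ⌈−ln(1 − rB₀/P)/ln(1+r)⌉ = 58 payments (last €21.43); total interest = total paid − €7,650.57 = €4,340.86.
At €220.00/mo: 53 payments (last €198.31); total interest €3,987.74.
Interest saved = €4,340.86 − €3,987.74 = €353.12.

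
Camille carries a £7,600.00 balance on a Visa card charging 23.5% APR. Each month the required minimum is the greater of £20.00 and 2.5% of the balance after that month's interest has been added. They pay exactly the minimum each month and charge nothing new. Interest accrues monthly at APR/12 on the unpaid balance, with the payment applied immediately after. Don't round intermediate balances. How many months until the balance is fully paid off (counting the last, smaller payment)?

459 months

Monthly rate r = 23.5%/12 = 1.95833% = 0.0195833.
While 2.5% of the post-interest balance exceeds £20.00, each month B ← (B·(1+r))·(1 − 0.025), i.e. B shrinks by the factor (1+r)·0.975 = 0.99409.
This holds for months 1–384. Entering month 385 the balance is £781.47; 2.5% of the post-interest balance is now below £20.00, so the flat £20.00 minimum applies from here.
From month 385 a fixed £20.00 at rate r clears £781.47 in 75 more payments. Total: 384 + 75 = 459 months.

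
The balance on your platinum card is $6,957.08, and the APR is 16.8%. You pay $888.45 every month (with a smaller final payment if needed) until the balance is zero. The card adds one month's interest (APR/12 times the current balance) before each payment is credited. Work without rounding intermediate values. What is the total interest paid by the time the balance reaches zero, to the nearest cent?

$464.60

Monthly rate r = 16.8%/12 = 1.4% = 0.014.
Payoff takes n = ⌈−ln(1 − rB₀/P)/ln(1+r)⌉ = ⌈8.352⌉ = 9 payments; the last is $314.08.
Total paid = 8·$888.45 + $314.08 = $7,421.68.
Total interest = total paid − principal = $7,421.68 − $6,957.08 = $464.60.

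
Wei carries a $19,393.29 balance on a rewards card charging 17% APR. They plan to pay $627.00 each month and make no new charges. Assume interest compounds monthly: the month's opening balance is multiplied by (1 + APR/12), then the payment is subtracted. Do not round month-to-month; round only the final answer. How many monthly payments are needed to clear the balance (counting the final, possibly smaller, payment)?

Monthly rate r = 17%/12 = 1.41667% = 0.0141667.
Recurrence: B ← B·(1+r) − $627.00.
Month 1: interest $274.74; balance after payment $19,041.03.
Month 2: interest $269.75; balance after payment $18,683.78.
Closed form: n = −ln(1 − rB₀/P)/ln(1+r) = −ln(0.56182)/ln(1.01417) ≈ 40.987, so the balance reaches zero during payment 41.

41 months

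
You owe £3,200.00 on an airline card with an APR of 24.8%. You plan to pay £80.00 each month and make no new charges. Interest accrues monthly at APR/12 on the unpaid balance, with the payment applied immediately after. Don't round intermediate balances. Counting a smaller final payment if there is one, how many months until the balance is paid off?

86 months

Monthly rate r = 24.8%/12 = 2.06667% = 0.0206667.
Recurrence: B ← B·(1+r) − £80.00.
Month 1: interest £66.13; balance after payment £3,186.13.
Month 2: interest £65.85; balance after payment £3,171.98.
Closed form: n = −ln(1 − rB₀/P)/ln(1+r) = −ln(0.17333)/ln(1.02067) ≈ 85.674, so the balance reaches zero during payment 86.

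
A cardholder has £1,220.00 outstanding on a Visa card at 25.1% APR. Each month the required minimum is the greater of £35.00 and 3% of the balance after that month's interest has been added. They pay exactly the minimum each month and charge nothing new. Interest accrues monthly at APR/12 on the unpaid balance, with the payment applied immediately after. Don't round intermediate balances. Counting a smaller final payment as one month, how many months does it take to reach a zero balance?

Monthly rate r = 25.1%/12 = 2.09167% = 0.0209167.
While 3% of the post-interest balance exceeds £35.00, each month B ← (B·(1+r))·(1 − 0.03), i.e. B shrinks by the factor (1+r)·0.97 = 0.99029.
This holds for months 1–7. Entering month 8 the balance is £1,139.45; 3% of the post-interest balance is now below £35.00, so the flat £35.00 minimum applies from here.
From month 8 a fixed £35.00 at rate r clears £1,139.45 in 56 more payments. Total: 7 + 56 = 63 months.

63 months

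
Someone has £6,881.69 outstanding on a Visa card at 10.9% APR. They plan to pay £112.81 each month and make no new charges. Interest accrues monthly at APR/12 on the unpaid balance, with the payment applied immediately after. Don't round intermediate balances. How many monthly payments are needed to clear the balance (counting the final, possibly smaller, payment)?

90 payments

Monthly rate r = 10.9%/12 = 0.908333% = 0.00908333.
Recurrence: B ← B·(1+r) − £112.81.
Month 1: interest £62.51; balance after payment £6,831.39.
Month 2: interest £62.05; balance after payment £6,780.63.
Closed form: n = −ln(1 − rB₀/P)/ln(1+r) = −ln(0.44589)/ln(1.00908) ≈ 89.321, so the balance reaches zero during payment 90.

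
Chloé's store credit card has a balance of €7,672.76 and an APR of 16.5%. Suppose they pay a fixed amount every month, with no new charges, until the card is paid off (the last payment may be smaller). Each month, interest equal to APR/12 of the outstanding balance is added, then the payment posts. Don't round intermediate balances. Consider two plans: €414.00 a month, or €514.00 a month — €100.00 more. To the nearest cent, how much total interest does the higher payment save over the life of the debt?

€270.67

Monthly rate r = 16.5%/12 = 1.375% = 0.01375.
At €414.00/mo: n = ⌈−ln(1 − rB₀/P)/ln(1+r)⌉ = 22 payments (last €223.91); total interest = total paid − €7,672.76 = €1,245.15.
At €514.00/mo: 17 payments (last €423.24); total interest €974.48.
Interest saved = €1,245.15 − €974.48 = €270.67.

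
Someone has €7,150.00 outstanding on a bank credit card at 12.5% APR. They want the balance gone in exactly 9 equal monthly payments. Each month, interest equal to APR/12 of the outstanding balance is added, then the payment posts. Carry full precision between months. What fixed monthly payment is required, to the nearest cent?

€836.39

Monthly rate r = 12.5%/12 = 1.04167% = 0.0104167.
Level-payment amortization: P = B₀·r / (1 − (1+r)^(−n)) = 7150.00·0.0104167 / (1 − 1.01042^(−9)).
Denominator 1 − (1+r)^(−9) = 0.0890480099.
P = 74.4792 / 0.0890480099 ≈ 836.39.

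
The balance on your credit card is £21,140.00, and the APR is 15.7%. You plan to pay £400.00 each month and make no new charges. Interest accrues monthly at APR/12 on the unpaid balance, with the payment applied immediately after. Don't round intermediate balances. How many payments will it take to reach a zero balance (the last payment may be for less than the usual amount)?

Monthly rate r = 15.7%/12 = 1.30833% = 0.0130833.
Recurrence: B ← B·(1+r) − £400.00.
Month 1: interest £276.58; balance after payment £21,016.58.
Month 2: interest £274.97; balance after payment £20,891.55.
Closed form: n = −ln(1 − rB₀/P)/ln(1+r) = −ln(0.30855)/ln(1.01308) ≈ 90.463, so the balance reaches zero during payment 91.

91 payments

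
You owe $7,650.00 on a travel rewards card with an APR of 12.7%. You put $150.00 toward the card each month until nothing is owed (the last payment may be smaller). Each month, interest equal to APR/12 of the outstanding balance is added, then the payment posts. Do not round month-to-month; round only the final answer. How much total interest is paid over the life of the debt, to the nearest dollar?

Monthly rate r = 12.7%/12 = 1.05833% = 0.0105833.
Payoff takes n = ⌈−ln(1 − rB₀/P)/ln(1+r)⌉ = ⌈73.709⌉ = 74 payments; the last is $106.48.
Total paid = 73·$150.00 + $106.48 = $11,056.48.
Total interest = total paid − principal = $11,056.48 − $7,650.00 = $3,406.48.

$3,406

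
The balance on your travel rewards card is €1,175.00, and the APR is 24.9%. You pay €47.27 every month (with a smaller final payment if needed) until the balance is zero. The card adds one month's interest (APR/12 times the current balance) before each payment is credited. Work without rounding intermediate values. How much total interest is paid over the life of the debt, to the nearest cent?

€494.31

Monthly rate r = 24.9%/12 = 2.075% = 0.02075.
Payoff takes n = ⌈−ln(1 − rB₀/P)/ln(1+r)⌉ = ⌈35.312⌉ = 36 payments; the last is €14.86.
Total paid = 35·€47.27 + €14.86 = €1,669.31.
Total interest = total paid − principal = €1,669.31 − €1,175.00 = €494.31.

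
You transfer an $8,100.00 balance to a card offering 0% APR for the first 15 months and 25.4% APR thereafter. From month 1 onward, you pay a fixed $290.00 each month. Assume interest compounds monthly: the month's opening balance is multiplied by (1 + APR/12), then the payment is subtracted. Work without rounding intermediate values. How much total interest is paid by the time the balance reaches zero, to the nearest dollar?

$678

Promo months 1–15 at r₀ = 0%/12 = 0; months 16+ at r₁ = 25.4%/12 = 0.0211667.
After month 15 (no interest yet): B = $8,100.00 − 15·$290.00 = $3,750.00.
Then at r₁ with $290.00/mo: n₂ = −ln(1 − r₁·B/P)/ln(1+r₁) ≈ 15.27 → 16 more payments.
Total paid = 30·$290.00 + $78.34 = $8,778.34; interest = $8,778.34 − $8,100.00 = $678.34.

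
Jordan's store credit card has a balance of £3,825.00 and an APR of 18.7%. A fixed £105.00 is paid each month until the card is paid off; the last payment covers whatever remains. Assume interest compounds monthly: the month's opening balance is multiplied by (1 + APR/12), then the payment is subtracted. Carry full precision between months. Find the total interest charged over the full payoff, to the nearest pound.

£1,869

Monthly rate r = 18.7%/12 = 1.55833% = 0.0155833.
Payoff takes n = ⌈−ln(1 − rB₀/P)/ln(1+r)⌉ = ⌈54.231⌉ = 55 payments; the last is £24.42.
Total paid = 54·£105.00 + £24.42 = £5,694.42.
Total interest = total paid − principal = £5,694.42 − £3,825.00 = £1,869.42.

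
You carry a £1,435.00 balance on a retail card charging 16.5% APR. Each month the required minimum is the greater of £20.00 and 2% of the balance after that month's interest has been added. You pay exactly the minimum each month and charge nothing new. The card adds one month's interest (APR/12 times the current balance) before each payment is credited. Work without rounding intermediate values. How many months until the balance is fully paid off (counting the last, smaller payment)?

Monthly rate r = 16.5%/12 = 1.375% = 0.01375.
While 2% of the post-interest balance exceeds £20.00, each month B ← (B·(1+r))·(1 − 0.02), i.e. B shrinks by the factor (1+r)·0.98 = 0.99347.
This holds for months 1–58. Entering month 59 the balance is £981.65; 2% of the post-interest balance is now below £20.00, so the flat £20.00 minimum applies from here.
From month 59 a fixed £20.00 at rate r clears £981.65 in 83 more payments. Total: 58 + 83 = 141 months.

141 months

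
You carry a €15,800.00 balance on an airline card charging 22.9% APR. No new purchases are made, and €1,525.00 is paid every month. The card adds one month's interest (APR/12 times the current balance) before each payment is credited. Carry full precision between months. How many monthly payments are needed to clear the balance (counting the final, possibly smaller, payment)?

Monthly rate r = 22.9%/12 = 1.90833% = 0.0190833.
Recurrence: B ← B·(1+r) − €1,525.00.
Month 1: interest €301.52; balance after payment €14,576.52.
Month 2: interest €278.17; balance after payment €13,329.69.
Closed form: n = −ln(1 − rB₀/P)/ln(1+r) = −ln(0.80228)/ln(1.01908) ≈ 11.654, so the balance reaches zero during payment 12.

12 payments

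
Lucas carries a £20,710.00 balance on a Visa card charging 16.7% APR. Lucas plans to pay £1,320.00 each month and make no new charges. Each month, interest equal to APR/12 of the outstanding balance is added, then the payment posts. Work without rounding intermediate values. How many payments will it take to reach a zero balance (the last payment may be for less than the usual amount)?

Monthly rate r = 16.7%/12 = 1.39167% = 0.0139167.
Recurrence: B ← B·(1+r) − £1,320.00.
Month 1: interest £288.21; balance after payment £19,678.21.
Month 2: interest £273.86; balance after payment £18,632.07.
Closed form: n = −ln(1 − rB₀/P)/ln(1+r) = −ln(0.78166)/ln(1.01392) ≈ 17.824, so the balance reaches zero during payment 18.

18 months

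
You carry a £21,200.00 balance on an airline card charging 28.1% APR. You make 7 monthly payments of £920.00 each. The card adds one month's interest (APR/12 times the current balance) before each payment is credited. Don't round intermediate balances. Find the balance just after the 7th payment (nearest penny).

£18,018.42

Monthly rate r = 28.1%/12 = 2.34167% = 0.0234167.
Each month: B ← B·(1+r) − £920.00.
Month 1: interest £496.43; balance after payment £20,776.43.
Month 2: interest £486.51; balance after payment £20,342.95.
Month 3: interest £476.36; balance after payment £19,899.31.
Month 4: interest £465.98; balance after payment £19,445.29.
Month 5: interest £455.34; balance after payment £18,980.63.
Month 6: interest £444.46; balance after payment £18,505.09.
Month 7: interest £433.33; balance after payment £18,018.42.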